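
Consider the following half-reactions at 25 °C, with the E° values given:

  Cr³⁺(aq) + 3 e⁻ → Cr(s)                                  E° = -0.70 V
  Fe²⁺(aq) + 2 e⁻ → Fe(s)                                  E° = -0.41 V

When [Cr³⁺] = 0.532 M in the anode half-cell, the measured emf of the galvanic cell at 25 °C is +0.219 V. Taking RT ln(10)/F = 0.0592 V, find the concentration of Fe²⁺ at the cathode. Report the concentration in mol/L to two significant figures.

0.0026 M

Fe²⁺/Fe is the cathode, Cr³⁺/Cr the anode: E°cell = +0.29 V, n = 6.
Overall reaction: 3 Fe²⁺(aq) + 2 Cr(s) → 3 Fe(s) + 2 Cr³⁺(aq); Q = [Cr³⁺]^2/[Fe²⁺]^3.
From E = E° − (0.0592/n) log Q: log Q = (E° − E)·n/0.0592 = (+0.29 − (+0.219))·6/0.0592 = 7.1959.
So 3·log[Fe²⁺] = 2·log(0.532) − log Q = -0.5482 − (7.1959) = -7.7441; log[Fe²⁺] = -7.7441 / 3 = -2.5814; [Fe²⁺] = 10^(-2.5814) ≈ 0.0026 M.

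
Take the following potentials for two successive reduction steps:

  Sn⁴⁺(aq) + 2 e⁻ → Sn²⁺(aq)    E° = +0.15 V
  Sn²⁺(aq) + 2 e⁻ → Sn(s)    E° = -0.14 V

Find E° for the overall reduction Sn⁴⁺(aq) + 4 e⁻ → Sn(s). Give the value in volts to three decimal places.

Adding the free-energy changes (−nFE°) of the two steps gives −n₃FE°₃ = −n₁FE°₁ − n₂FE°₂.
E°₃ = (2×+0.15 + 2×-0.14) / 4 = (+0.020) / 4 = +0.005 V.

+0.005 V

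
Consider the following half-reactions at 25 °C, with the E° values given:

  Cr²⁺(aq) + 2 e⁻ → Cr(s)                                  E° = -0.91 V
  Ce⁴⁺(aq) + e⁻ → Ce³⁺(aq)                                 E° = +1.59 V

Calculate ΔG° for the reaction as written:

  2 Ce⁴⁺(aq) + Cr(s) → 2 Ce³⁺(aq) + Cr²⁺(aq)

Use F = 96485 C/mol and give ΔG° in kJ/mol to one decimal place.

As written, Ce⁴⁺/Ce³⁺ is reduced (cathode) and Cr²⁺/Cr is oxidised (anode), so E°cell = (+1.59) − (-0.91) = +2.50 V.
Balancing electrons gives n = 2.
ΔG° = −nFE° = −(2)(96485)(+2.50) = -482,425 J = -482.4 kJ/mol.

-482.4 kJ/mol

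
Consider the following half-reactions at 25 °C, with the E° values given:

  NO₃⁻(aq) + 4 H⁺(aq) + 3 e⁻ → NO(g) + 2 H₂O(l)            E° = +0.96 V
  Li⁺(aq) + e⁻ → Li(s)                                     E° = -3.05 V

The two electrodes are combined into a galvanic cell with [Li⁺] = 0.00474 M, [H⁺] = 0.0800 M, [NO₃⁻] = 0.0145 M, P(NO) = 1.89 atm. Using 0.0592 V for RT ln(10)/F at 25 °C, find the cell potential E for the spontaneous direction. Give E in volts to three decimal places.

NO₃⁻/NO is the cathode (higher E°), Li⁺/Li the anode: E°cell = +0.96 − (-3.05) = +4.01 V, n = 3.
Overall: NO₃⁻(aq) + 4 H⁺(aq) + 3 Li(s) → NO(g) + 2 H₂O(l) + 3 Li⁺(aq)
Q = P(NO)·[Li⁺]^3 / ([NO₃⁻]·[H⁺]^4); log Q = -0.470.
E = E° − (0.0592/n) log Q = +4.01 − (0.0592/3)(-0.470) = +4.019 V.

+4.019 V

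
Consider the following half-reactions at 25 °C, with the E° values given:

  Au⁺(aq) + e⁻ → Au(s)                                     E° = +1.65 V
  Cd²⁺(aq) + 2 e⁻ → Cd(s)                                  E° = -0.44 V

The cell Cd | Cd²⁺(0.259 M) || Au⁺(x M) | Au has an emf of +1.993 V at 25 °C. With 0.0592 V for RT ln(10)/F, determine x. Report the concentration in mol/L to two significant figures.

0.012 M

Au⁺/Au is the cathode, Cd²⁺/Cd the anode: E°cell = +2.09 V, n = 2.
Overall reaction: 2 Au⁺(aq) + Cd(s) → 2 Au(s) + Cd²⁺(aq); Q = [Cd²⁺]^1/[Au⁺]^2.
From E = E° − (0.0592/n) log Q: log Q = (E° − E)·n/0.0592 = (+2.09 − (+1.993))·2/0.0592 = 3.2770.
So 2·log[Au⁺] = 1·log(0.259) − log Q = -0.5867 − (3.2770) = -3.8637; log[Au⁺] = -3.8637 / 2 = -1.9319; [Au⁺] = 10^(-1.9319) ≈ 0.012 M.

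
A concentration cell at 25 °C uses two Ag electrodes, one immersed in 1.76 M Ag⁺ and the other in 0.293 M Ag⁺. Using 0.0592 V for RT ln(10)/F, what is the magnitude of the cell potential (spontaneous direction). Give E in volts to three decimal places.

For a concentration cell E°cell = 0. The 1.76 M side is the cathode (reduction is favoured where [Ag⁺] is higher).
With n = 1, E = −(0.0592/1) log([Ag⁺]ₐₙ/[Ag⁺]꜀ₐₜ) = −(0.0592/1) log(0.293/1.76) = −(0.0592/1)(-0.779) = +0.046 V.

+0.046 V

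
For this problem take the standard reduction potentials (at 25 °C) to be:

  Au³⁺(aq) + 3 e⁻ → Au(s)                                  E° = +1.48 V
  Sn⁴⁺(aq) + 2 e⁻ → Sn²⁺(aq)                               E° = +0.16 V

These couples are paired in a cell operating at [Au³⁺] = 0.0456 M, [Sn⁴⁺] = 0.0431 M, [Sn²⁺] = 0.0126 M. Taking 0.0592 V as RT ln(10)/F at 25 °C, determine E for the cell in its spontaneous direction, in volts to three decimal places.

Au³⁺/Au is the cathode (higher E°), Sn⁴⁺/Sn²⁺ the anode: E°cell = +1.48 − (+0.16) = +1.32 V, n = 6.
Overall: 2 Au³⁺(aq) + 3 Sn²⁺(aq) → 2 Au(s) + 3 Sn⁴⁺(aq)
Q = [Sn⁴⁺]^3 / ([Au³⁺]^2·[Sn²⁺]^3); log Q = 4.284.
E = E° − (0.0592/n) log Q = +1.32 − (0.0592/6)(4.284) = +1.278 V.

+1.278 V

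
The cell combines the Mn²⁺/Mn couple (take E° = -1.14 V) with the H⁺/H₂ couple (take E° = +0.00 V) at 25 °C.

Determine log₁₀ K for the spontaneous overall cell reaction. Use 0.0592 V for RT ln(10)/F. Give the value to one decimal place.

Cathode: H⁺/H₂; anode: Mn²⁺/Mn. E°cell = +1.14 V, n = 2.
log K = nE°cell / 0.0592 = (2)(+1.14) / 0.0592 = 38.5.

38.5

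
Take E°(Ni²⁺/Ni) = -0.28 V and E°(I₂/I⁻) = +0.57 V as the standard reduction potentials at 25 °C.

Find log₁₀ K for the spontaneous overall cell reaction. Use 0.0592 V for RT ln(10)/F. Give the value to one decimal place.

Cathode: I₂/I⁻; anode: Ni²⁺/Ni. E°cell = +0.85 V, n = 2.
log K = nE°cell / 0.0592 = (2)(+0.85) / 0.0592 = 28.7.

28.7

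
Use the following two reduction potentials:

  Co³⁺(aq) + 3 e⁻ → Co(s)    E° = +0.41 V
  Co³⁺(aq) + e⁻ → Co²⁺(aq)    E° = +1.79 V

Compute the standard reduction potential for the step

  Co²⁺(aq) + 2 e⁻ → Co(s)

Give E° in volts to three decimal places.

-0.280 V

Sequential free energies add, so n₃E°₃ = n₁E°₁ + n₂E°₂.
With n₃ = 3, and the known step contributing 1×(+1.79) V, the unknown satisfies 2·E° = 3×(+0.41) − 1×(+1.79) = -0.560.
E° = -0.560 / 2 = -0.280 V.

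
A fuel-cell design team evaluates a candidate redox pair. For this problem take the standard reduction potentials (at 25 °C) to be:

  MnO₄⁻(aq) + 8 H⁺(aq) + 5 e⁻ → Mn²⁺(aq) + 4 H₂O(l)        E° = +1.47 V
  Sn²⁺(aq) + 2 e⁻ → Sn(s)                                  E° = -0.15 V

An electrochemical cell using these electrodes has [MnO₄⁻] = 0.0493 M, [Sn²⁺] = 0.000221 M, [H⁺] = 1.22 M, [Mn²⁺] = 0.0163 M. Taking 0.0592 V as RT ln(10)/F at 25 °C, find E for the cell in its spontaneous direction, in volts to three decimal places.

+1.742 V

MnO₄⁻/Mn²⁺ is the cathode (higher E°), Sn²⁺/Sn the anode: E°cell = +1.47 − (-0.15) = +1.62 V, n = 10.
Overall: 2 MnO₄⁻(aq) + 16 H⁺(aq) + 5 Sn(s) → 2 Mn²⁺(aq) + 8 H₂O(l) + 5 Sn²⁺(aq)
Q = [Mn²⁺]^2·[Sn²⁺]^5 / ([MnO₄⁻]^2·[H⁺]^16); log Q = -20.621.
E = E° − (0.0592/n) log Q = +1.62 − (0.0592/10)(-20.621) = +1.742 V.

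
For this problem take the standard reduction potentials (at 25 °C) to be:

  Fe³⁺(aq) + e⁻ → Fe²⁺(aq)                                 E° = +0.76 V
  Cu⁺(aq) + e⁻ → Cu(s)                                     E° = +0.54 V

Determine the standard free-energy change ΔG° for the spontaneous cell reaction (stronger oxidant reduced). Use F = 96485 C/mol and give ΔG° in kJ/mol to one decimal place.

Fe³⁺/Fe²⁺ (E° = +0.76 V) is the cathode; Cu⁺/Cu (E° = +0.54 V) is the anode, so E°cell = +0.22 V.
Balancing electrons gives n = 1 (lcm of 1 and 1).
ΔG° = −nFE° = −(1)(96485)(+0.22) = -21,227 J = -21.2 kJ/mol.

-21.2 kJ/mol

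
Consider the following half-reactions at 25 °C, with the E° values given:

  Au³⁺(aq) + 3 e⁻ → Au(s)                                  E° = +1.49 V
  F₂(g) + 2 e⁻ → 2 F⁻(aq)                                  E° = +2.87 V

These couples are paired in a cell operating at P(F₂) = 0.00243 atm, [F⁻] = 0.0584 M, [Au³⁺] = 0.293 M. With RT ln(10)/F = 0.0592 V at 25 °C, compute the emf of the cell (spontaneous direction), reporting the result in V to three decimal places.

+1.386 V

F₂/F⁻ is the cathode (higher E°), Au³⁺/Au the anode: E°cell = +2.87 − (+1.49) = +1.38 V, n = 6.
Overall: 3 F₂(g) + 2 Au(s) → 6 F⁻(aq) + 2 Au³⁺(aq)
Q = [F⁻]^6·[Au³⁺]^2 / (P(F₂)^3); log Q = -0.625.
E = E° − (0.0592/n) log Q = +1.38 − (0.0592/6)(-0.625) = +1.386 V.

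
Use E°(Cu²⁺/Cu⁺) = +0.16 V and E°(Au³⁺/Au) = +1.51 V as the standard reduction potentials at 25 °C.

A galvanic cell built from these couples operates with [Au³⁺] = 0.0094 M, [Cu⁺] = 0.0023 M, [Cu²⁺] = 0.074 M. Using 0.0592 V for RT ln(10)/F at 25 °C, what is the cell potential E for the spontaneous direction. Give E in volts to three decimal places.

+1.221 V

Au³⁺/Au is the cathode (higher E°), Cu²⁺/Cu⁺ the anode: E°cell = +1.51 − (+0.16) = +1.35 V, n = 3.
Overall: Au³⁺(aq) + 3 Cu⁺(aq) → Au(s) + 3 Cu²⁺(aq)
Q = [Cu²⁺]^3 / ([Au³⁺]·[Cu⁺]^3); log Q = 6.549.
E = E° − (0.0592/n) log Q = +1.35 − (0.0592/3)(6.549) = +1.221 V.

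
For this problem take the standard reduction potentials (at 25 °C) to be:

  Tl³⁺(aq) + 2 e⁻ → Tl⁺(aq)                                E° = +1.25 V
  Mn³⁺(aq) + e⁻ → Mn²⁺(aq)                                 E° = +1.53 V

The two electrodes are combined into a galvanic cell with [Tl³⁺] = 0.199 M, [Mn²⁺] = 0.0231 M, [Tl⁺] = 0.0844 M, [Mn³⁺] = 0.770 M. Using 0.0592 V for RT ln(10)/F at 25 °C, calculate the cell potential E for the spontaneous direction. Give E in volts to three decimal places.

+0.359 V

Mn³⁺/Mn²⁺ is the cathode (higher E°), Tl³⁺/Tl⁺ the anode: E°cell = +1.53 − (+1.25) = +0.28 V, n = 2.
Overall: 2 Mn³⁺(aq) + Tl⁺(aq) → 2 Mn²⁺(aq) + Tl³⁺(aq)
Q = [Mn²⁺]^2·[Tl³⁺] / ([Mn³⁺]^2·[Tl⁺]); log Q = -2.673.
E = E° − (0.0592/n) log Q = +0.28 − (0.0592/2)(-2.673) = +0.359 V.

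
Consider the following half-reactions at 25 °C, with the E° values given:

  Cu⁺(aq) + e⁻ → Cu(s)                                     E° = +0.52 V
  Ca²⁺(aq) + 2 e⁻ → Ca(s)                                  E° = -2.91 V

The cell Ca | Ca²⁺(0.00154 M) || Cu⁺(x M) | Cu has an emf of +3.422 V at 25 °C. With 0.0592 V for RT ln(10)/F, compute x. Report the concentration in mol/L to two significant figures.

0.029 M

Cu⁺/Cu is the cathode, Ca²⁺/Ca the anode: E°cell = +3.43 V, n = 2.
Overall reaction: 2 Cu⁺(aq) + Ca(s) → 2 Cu(s) + Ca²⁺(aq); Q = [Ca²⁺]^1/[Cu⁺]^2.
From E = E° − (0.0592/n) log Q: log Q = (E° − E)·n/0.0592 = (+3.43 − (+3.422))·2/0.0592 = 0.2703.
So 2·log[Cu⁺] = 1·log(0.00154) − log Q = -2.8125 − (0.2703) = -3.0828; log[Cu⁺] = -3.0828 / 2 = -1.5414; [Cu⁺] = 10^(-1.5414) ≈ 0.029 M.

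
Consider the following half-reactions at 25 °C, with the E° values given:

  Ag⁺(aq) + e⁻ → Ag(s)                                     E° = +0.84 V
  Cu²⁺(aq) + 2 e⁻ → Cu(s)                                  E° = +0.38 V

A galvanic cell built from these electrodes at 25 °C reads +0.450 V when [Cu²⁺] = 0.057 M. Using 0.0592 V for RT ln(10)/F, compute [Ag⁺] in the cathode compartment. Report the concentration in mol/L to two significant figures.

Ag⁺/Ag is the cathode, Cu²⁺/Cu the anode: E°cell = +0.46 V, n = 2.
Overall reaction: 2 Ag⁺(aq) + Cu(s) → 2 Ag(s) + Cu²⁺(aq); Q = [Cu²⁺]^1/[Ag⁺]^2.
From E = E° − (0.0592/n) log Q: log Q = (E° − E)·n/0.0592 = (+0.46 − (+0.450))·2/0.0592 = 0.3378.
So 2·log[Ag⁺] = 1·log(0.057) − log Q = -1.2441 − (0.3378) = -1.5819; log[Ag⁺] = -1.5819 / 2 = -0.7910; [Ag⁺] = 10^(-0.7910) ≈ 0.16 M.

0.16 M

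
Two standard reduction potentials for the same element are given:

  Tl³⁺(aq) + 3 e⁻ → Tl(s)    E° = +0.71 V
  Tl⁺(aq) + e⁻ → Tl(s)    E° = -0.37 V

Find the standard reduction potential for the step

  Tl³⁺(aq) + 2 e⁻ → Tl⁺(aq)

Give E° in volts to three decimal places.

+1.250 V

Sequential free energies add, so n₃E°₃ = n₁E°₁ + n₂E°₂.
With n₃ = 3, and the known step contributing 1×(-0.37) V, the unknown satisfies 2·E° = 3×(+0.71) − 1×(-0.37) = +2.500.
E° = +2.500 / 2 = +1.250 V.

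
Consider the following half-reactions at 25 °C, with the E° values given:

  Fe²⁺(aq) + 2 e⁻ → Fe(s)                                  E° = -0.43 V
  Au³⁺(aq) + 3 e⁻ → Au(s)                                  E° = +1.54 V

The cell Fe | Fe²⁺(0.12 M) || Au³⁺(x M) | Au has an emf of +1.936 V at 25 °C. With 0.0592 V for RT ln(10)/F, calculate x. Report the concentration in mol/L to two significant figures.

0.00079 M

Au³⁺/Au is the cathode, Fe²⁺/Fe the anode: E°cell = +1.97 V, n = 6.
Overall reaction: 2 Au³⁺(aq) + 3 Fe(s) → 2 Au(s) + 3 Fe²⁺(aq); Q = [Fe²⁺]^3/[Au³⁺]^2.
From E = E° − (0.0592/n) log Q: log Q = (E° − E)·n/0.0592 = (+1.97 − (+1.936))·6/0.0592 = 3.4459.
So 2·log[Au³⁺] = 3·log(0.12) − log Q = -2.7625 − (3.4459) = -6.2084; log[Au³⁺] = -6.2084 / 2 = -3.1042; [Au³⁺] = 10^(-3.1042) ≈ 0.00079 M.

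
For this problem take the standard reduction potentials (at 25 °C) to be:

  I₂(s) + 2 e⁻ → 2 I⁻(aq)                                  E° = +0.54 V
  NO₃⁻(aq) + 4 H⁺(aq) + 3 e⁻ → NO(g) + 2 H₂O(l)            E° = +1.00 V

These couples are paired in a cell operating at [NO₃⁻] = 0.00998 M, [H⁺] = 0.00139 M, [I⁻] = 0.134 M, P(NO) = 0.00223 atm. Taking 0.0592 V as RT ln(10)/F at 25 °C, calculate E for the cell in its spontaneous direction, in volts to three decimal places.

NO₃⁻/NO is the cathode (higher E°), I₂/I⁻ the anode: E°cell = +1.00 − (+0.54) = +0.46 V, n = 6.
Overall: 2 NO₃⁻(aq) + 8 H⁺(aq) + 6 I⁻(aq) → 2 NO(g) + 4 H₂O(l) + 3 I₂(s)
Q = P(NO)^2 / ([NO₃⁻]^2·[H⁺]^8·[I⁻]^6); log Q = 26.792.
E = E° − (0.0592/n) log Q = +0.46 − (0.0592/6)(26.792) = +0.196 V.

+0.196 V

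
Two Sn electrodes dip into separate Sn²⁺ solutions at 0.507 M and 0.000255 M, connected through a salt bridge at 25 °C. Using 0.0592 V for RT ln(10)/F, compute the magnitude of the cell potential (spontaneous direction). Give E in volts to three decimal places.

For a concentration cell E°cell = 0. The 0.507 M side is the cathode (reduction is favoured where [Sn²⁺] is higher).
With n = 2, E = −(0.0592/2) log([Sn²⁺]ₐₙ/[Sn²⁺]꜀ₐₜ) = −(0.0592/2) log(0.000255/0.507) = −(0.0592/2)(-3.298) = +0.098 V.

+0.098 V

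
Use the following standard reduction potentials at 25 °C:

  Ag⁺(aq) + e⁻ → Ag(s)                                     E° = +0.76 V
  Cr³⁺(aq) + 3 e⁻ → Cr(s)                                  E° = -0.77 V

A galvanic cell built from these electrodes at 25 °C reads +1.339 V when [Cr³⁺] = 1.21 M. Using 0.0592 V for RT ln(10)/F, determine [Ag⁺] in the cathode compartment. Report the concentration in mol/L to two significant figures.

Ag⁺/Ag is the cathode, Cr³⁺/Cr the anode: E°cell = +1.53 V, n = 3.
Overall reaction: 3 Ag⁺(aq) + Cr(s) → 3 Ag(s) + Cr³⁺(aq); Q = [Cr³⁺]^1/[Ag⁺]^3.
From E = E° − (0.0592/n) log Q: log Q = (E° − E)·n/0.0592 = (+1.53 − (+1.339))·3/0.0592 = 9.6791.
So 3·log[Ag⁺] = 1·log(1.21) − log Q = 0.0828 − (9.6791) = -9.5963; log[Ag⁺] = -9.5963 / 3 = -3.1988; [Ag⁺] = 10^(-3.1988) ≈ 0.00063 M.

0.00063 M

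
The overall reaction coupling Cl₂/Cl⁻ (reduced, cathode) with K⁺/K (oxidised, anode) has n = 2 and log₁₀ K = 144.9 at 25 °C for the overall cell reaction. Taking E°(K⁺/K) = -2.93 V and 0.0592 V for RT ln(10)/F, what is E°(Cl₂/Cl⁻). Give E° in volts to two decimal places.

+1.36 V

E°cell = (0.0592/n)·log K = (0.0592/2)(144.9) = +4.289 V.
Since Cl₂/Cl⁻ is the cathode and K⁺/K the anode, E°cell = E°(Cl₂/Cl⁻) − E°(K⁺/K).
So E°(Cl₂/Cl⁻) = E°cell + E°(K⁺/K) = +4.289 + (-2.93) = +1.36 V.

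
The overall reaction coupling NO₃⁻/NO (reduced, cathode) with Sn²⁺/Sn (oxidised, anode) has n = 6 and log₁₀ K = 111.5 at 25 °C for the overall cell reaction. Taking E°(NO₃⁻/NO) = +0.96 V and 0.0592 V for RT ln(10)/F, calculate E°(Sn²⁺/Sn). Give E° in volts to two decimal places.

E°cell = (0.0592/n)·log K = (0.0592/6)(111.5) = +1.100 V.
Since NO₃⁻/NO is the cathode and Sn²⁺/Sn the anode, E°cell = E°(NO₃⁻/NO) − E°(Sn²⁺/Sn).
So E°(Sn²⁺/Sn) = E°(NO₃⁻/NO) − E°cell = (+0.96) − (+1.100) = -0.14 V.

-0.14 V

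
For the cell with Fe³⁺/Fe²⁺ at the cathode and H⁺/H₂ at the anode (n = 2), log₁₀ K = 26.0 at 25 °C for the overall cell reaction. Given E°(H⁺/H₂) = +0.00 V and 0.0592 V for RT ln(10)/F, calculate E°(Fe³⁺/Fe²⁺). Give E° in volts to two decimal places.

+0.77 V

E°cell = (0.0592/n)·log K = (0.0592/2)(26.0) = +0.770 V.
Since Fe³⁺/Fe²⁺ is the cathode and H⁺/H₂ the anode, E°cell = E°(Fe³⁺/Fe²⁺) − E°(H⁺/H₂).
So E°(Fe³⁺/Fe²⁺) = E°cell + E°(H⁺/H₂) = +0.770 + (+0.00) = +0.77 V.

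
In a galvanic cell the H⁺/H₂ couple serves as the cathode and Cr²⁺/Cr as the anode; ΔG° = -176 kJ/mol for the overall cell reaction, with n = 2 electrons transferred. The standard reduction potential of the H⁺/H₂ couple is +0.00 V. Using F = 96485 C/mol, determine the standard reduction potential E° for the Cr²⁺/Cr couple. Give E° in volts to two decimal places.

-0.91 V

E°cell = −ΔG°/(nF) = −(-176×10³)/((2)(96485)) = +0.912 V.
Since H⁺/H₂ is the cathode and Cr²⁺/Cr the anode, E°cell = E°(H⁺/H₂) − E°(Cr²⁺/Cr).
So E°(Cr²⁺/Cr) = E°(H⁺/H₂) − E°cell = (+0.00) − (+0.912) = -0.91 V.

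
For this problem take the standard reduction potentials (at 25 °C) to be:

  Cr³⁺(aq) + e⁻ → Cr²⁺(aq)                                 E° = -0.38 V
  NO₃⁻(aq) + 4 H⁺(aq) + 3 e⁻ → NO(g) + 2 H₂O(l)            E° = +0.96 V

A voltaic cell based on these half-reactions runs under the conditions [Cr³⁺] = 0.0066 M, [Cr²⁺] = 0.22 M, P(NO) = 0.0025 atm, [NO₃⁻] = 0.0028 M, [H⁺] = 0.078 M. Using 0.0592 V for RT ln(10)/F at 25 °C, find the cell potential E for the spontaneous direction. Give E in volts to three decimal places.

+1.344 V

NO₃⁻/NO is the cathode (higher E°), Cr³⁺/Cr²⁺ the anode: E°cell = +0.96 − (-0.38) = +1.34 V, n = 3.
Overall: NO₃⁻(aq) + 4 H⁺(aq) + 3 Cr²⁺(aq) → NO(g) + 2 H₂O(l) + 3 Cr³⁺(aq)
Q = P(NO)·[Cr³⁺]^3 / ([NO₃⁻]·[H⁺]^4·[Cr²⁺]^3); log Q = -0.186.
E = E° − (0.0592/n) log Q = +1.34 − (0.0592/3)(-0.186) = +1.344 V.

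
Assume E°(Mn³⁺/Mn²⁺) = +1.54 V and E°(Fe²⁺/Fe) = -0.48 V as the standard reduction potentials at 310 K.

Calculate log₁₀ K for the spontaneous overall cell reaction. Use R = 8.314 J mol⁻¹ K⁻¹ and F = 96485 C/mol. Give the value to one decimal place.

Cathode: Mn³⁺/Mn²⁺; anode: Fe²⁺/Fe. E°cell = (+1.54) − (-0.48) = +2.02 V, with n = 2.
ΔG° = −nFE° = −RT ln K, so ln K = nFE°/(RT) = (2)(96485)(+2.02) / ((8.314)(310)) = 151.241.
log₁₀ K = 151.241 / ln 10 = 65.7.

65.7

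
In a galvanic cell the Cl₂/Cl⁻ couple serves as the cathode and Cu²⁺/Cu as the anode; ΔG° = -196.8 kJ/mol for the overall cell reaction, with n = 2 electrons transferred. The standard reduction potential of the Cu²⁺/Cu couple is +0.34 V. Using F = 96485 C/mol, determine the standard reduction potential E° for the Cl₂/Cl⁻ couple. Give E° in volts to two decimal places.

+1.36 V

E°cell = −ΔG°/(nF) = −(-196.8×10³)/((2)(96485)) = +1.020 V.
Since Cl₂/Cl⁻ is the cathode and Cu²⁺/Cu the anode, E°cell = E°(Cl₂/Cl⁻) − E°(Cu²⁺/Cu).
So E°(Cl₂/Cl⁻) = E°cell + E°(Cu²⁺/Cu) = +1.020 + (+0.34) = +1.36 V.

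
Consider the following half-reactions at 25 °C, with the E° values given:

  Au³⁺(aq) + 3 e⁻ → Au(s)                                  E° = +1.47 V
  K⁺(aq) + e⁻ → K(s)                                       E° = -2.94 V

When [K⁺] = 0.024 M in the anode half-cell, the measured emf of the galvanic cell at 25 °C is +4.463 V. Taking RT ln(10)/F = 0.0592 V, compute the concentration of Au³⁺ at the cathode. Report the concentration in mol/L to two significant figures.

Au³⁺/Au is the cathode, K⁺/K the anode: E°cell = +4.41 V, n = 3.
Overall reaction: Au³⁺(aq) + 3 K(s) → Au(s) + 3 K⁺(aq); Q = [K⁺]^3/[Au³⁺]^1.
From E = E° − (0.0592/n) log Q: log Q = (E° − E)·n/0.0592 = (+4.41 − (+4.463))·3/0.0592 = -2.6858.
So 1·log[Au³⁺] = 3·log(0.024) − log Q = -4.8594 − (-2.6858) = -2.1736; [Au³⁺] = 10^(-2.1736) ≈ 0.0067 M.

0.0067 M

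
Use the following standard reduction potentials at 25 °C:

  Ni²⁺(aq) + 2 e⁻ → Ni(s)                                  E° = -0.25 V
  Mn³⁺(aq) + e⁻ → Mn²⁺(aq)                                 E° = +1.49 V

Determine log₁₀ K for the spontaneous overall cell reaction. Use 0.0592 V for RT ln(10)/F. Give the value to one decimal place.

58.8

Cathode: Mn³⁺/Mn²⁺; anode: Ni²⁺/Ni. E°cell = +1.74 V, n = 2.
log K = nE°cell / 0.0592 = (2)(+1.74) / 0.0592 = 58.8.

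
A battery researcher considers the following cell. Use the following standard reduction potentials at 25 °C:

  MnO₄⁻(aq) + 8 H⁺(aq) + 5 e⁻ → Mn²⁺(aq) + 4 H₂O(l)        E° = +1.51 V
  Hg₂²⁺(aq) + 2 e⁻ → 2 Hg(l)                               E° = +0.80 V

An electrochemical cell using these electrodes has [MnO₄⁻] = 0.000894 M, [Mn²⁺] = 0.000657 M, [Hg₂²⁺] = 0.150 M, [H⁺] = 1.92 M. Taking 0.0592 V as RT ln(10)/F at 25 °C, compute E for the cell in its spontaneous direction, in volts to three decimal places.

MnO₄⁻/Mn²⁺ is the cathode (higher E°), Hg₂²⁺/Hg the anode: E°cell = +1.51 − (+0.80) = +0.71 V, n = 10.
Overall: 2 MnO₄⁻(aq) + 16 H⁺(aq) + 10 Hg(l) → 2 Mn²⁺(aq) + 8 H₂O(l) + 5 Hg₂²⁺(aq)
Q = [Mn²⁺]^2·[Hg₂²⁺]^5 / ([MnO₄⁻]^2·[H⁺]^16); log Q = -8.920.
E = E° − (0.0592/n) log Q = +0.71 − (0.0592/10)(-8.920) = +0.763 V.

+0.763 V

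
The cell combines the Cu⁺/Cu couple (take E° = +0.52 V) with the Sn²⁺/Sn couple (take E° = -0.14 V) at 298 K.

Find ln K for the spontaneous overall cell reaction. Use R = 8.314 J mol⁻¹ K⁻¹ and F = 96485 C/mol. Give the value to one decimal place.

Cathode: Cu⁺/Cu; anode: Sn²⁺/Sn. E°cell = (+0.52) − (-0.14) = +0.66 V, with n = 2.
ΔG° = −nFE° = −RT ln K, so ln K = nFE°/(RT) = (2)(96485)(+0.66) / ((8.314)(298)) = 51.405.

51.4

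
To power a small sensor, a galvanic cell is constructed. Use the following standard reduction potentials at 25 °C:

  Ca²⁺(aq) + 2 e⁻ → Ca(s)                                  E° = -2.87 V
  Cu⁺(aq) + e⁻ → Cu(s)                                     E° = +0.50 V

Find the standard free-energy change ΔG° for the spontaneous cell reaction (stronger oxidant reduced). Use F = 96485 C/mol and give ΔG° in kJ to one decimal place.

Cu⁺/Cu (E° = +0.50 V) is the cathode; Ca²⁺/Ca (E° = -2.87 V) is the anode, so E°cell = +3.37 V.
Balancing electrons gives n = 2 (lcm of 1 and 2).
ΔG° = −nFE° = −(2)(96485)(+3.37) = -650,309 J = -650.3 kJ.

-650.3 kJ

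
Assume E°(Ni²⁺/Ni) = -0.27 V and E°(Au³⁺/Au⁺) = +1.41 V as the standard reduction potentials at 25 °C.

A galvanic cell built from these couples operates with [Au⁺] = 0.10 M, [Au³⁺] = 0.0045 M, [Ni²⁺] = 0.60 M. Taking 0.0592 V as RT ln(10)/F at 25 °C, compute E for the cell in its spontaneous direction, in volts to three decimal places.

Au³⁺/Au⁺ is the cathode (higher E°), Ni²⁺/Ni the anode: E°cell = +1.41 − (-0.27) = +1.68 V, n = 2.
Overall: Au³⁺(aq) + Ni(s) → Au⁺(aq) + Ni²⁺(aq)
Q = [Au⁺]·[Ni²⁺] / ([Au³⁺]); log Q = 1.125.
E = E° − (0.0592/n) log Q = +1.68 − (0.0592/2)(1.125) = +1.647 V.

+1.647 V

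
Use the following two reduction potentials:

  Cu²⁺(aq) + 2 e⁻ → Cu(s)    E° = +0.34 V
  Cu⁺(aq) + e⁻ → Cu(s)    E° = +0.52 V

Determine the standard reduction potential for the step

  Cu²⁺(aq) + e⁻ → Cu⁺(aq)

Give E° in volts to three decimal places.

Sequential free energies add, so n₃E°₃ = n₁E°₁ + n₂E°₂.
With n₃ = 2, and the known step contributing 1×(+0.52) V, the unknown satisfies 1·E° = 2×(+0.34) − 1×(+0.52) = +0.160.
E° = +0.160 / 1 = +0.160 V.

+0.160 V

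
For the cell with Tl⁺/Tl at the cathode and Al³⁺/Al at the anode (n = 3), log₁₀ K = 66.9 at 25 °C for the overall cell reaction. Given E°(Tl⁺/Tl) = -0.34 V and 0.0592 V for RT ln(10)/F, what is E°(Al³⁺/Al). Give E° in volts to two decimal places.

E°cell = (0.0592/n)·log K = (0.0592/3)(66.9) = +1.320 V.
Since Tl⁺/Tl is the cathode and Al³⁺/Al the anode, E°cell = E°(Tl⁺/Tl) − E°(Al³⁺/Al).
So E°(Al³⁺/Al) = E°(Tl⁺/Tl) − E°cell = (-0.34) − (+1.320) = -1.66 V.

-1.66 V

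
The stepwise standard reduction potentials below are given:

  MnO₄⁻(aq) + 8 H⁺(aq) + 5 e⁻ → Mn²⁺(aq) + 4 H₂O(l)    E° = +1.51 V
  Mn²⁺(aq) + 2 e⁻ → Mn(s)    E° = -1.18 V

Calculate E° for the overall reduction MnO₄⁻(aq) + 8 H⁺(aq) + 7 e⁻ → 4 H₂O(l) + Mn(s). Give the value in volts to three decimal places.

Adding the free-energy changes (−nFE°) of the two steps gives −n₃FE°₃ = −n₁FE°₁ − n₂FE°₂.
E°₃ = (5×+1.51 + 2×-1.18) / 7 = (+5.190) / 7 = +0.741 V.
E° values themselves are not directly additive — weighting by electron count is essential.

+0.741 V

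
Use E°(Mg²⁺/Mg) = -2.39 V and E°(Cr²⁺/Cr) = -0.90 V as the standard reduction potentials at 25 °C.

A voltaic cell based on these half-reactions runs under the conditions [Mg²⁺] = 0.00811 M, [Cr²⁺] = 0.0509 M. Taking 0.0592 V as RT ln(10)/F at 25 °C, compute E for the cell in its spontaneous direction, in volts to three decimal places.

+1.514 V

Cr²⁺/Cr is the cathode (higher E°), Mg²⁺/Mg the anode: E°cell = -0.90 − (-2.39) = +1.49 V, n = 2.
Overall: Cr²⁺(aq) + Mg(s) → Cr(s) + Mg²⁺(aq)
Q = [Mg²⁺] / ([Cr²⁺]); log Q = -0.798.
E = E° − (0.0592/n) log Q = +1.49 − (0.0592/2)(-0.798) = +1.514 V.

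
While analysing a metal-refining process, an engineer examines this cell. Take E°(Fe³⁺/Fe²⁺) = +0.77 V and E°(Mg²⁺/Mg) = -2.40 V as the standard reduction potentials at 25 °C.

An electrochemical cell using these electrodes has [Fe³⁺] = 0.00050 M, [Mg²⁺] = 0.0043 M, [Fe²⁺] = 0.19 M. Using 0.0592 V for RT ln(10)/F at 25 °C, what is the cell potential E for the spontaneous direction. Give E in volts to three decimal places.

+3.087 V

Fe³⁺/Fe²⁺ is the cathode (higher E°), Mg²⁺/Mg the anode: E°cell = +0.77 − (-2.40) = +3.17 V, n = 2.
Overall: 2 Fe³⁺(aq) + Mg(s) → 2 Fe²⁺(aq) + Mg²⁺(aq)
Q = [Fe²⁺]^2·[Mg²⁺] / ([Fe³⁺]^2); log Q = 2.793.
E = E° − (0.0592/n) log Q = +3.17 − (0.0592/2)(2.793) = +3.087 V.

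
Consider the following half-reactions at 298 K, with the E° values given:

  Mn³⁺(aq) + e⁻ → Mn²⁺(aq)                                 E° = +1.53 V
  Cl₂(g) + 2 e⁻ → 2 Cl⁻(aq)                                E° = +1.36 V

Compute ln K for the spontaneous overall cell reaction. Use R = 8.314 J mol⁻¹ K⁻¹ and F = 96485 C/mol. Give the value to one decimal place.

13.2

Cathode: Mn³⁺/Mn²⁺; anode: Cl₂/Cl⁻. E°cell = (+1.53) − (+1.36) = +0.17 V, with n = 2.
ΔG° = −nFE° = −RT ln K, so ln K = nFE°/(RT) = (2)(96485)(+0.17) / ((8.314)(298)) = 13.241.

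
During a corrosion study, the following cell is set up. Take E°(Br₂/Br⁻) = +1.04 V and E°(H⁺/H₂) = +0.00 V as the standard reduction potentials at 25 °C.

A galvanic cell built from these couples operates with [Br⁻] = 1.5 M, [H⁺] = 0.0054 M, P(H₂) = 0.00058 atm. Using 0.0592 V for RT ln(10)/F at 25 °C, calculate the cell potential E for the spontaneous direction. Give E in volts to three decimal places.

+1.068 V

Br₂/Br⁻ is the cathode (higher E°), H⁺/H₂ the anode: E°cell = +1.04 − (+0.00) = +1.04 V, n = 2.
Overall: Br₂(l) + H₂(g) → 2 Br⁻(aq) + 2 H⁺(aq)
Q = [Br⁻]^2·[H⁺]^2 / (P(H₂)); log Q = -0.946.
E = E° − (0.0592/n) log Q = +1.04 − (0.0592/2)(-0.946) = +1.068 V.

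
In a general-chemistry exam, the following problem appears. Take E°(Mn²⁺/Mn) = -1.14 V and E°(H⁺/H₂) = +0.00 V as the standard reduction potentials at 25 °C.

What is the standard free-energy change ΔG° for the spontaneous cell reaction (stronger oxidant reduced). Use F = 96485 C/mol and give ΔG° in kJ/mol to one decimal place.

-220.0 kJ/mol

H⁺/H₂ (E° = +0.00 V) is the cathode; Mn²⁺/Mn (E° = -1.14 V) is the anode, so E°cell = +1.14 V.
Balancing electrons gives n = 2 (lcm of 2 and 2).
ΔG° = −nFE° = −(2)(96485)(+1.14) = -219,986 J = -220.0 kJ/mol.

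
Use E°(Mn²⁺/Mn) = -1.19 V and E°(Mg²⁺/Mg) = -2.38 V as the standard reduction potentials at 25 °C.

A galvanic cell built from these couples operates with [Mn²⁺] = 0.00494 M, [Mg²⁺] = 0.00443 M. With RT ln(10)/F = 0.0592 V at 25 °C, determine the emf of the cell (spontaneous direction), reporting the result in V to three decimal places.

Mn²⁺/Mn is the cathode (higher E°), Mg²⁺/Mg the anode: E°cell = -1.19 − (-2.38) = +1.19 V, n = 2.
Overall: Mn²⁺(aq) + Mg(s) → Mn(s) + Mg²⁺(aq)
Q = [Mg²⁺] / ([Mn²⁺]); log Q = -0.047.
E = E° − (0.0592/n) log Q = +1.19 − (0.0592/2)(-0.047) = +1.191 V.

+1.191 V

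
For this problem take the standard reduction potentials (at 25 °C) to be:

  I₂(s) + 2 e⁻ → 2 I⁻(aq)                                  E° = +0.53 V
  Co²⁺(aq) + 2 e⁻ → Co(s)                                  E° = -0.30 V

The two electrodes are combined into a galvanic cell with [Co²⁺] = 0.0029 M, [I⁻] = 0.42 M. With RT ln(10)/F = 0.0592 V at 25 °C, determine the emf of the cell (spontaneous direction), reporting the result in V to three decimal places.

I₂/I⁻ is the cathode (higher E°), Co²⁺/Co the anode: E°cell = +0.53 − (-0.30) = +0.83 V, n = 2.
Overall: I₂(s) + Co(s) → 2 I⁻(aq) + Co²⁺(aq)
Q = [I⁻]^2·[Co²⁺]; log Q = -3.291.
E = E° − (0.0592/n) log Q = +0.83 − (0.0592/2)(-3.291) = +0.927 V.

+0.927 V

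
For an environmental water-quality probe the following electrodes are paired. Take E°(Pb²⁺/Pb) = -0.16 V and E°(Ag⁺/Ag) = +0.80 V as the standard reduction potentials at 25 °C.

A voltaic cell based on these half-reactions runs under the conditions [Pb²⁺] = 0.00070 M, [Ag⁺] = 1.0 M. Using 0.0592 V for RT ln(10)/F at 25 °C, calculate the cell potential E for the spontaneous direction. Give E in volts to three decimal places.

+1.053 V

Ag⁺/Ag is the cathode (higher E°), Pb²⁺/Pb the anode: E°cell = +0.80 − (-0.16) = +0.96 V, n = 2.
Overall: 2 Ag⁺(aq) + Pb(s) → 2 Ag(s) + Pb²⁺(aq)
Q = [Pb²⁺] / ([Ag⁺]^2); log Q = -3.155.
E = E° − (0.0592/n) log Q = +0.96 − (0.0592/2)(-3.155) = +1.053 V.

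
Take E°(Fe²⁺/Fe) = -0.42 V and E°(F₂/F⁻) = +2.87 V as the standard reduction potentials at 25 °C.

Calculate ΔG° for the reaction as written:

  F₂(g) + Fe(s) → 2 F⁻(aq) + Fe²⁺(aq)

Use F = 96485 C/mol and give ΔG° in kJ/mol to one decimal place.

-634.9 kJ/mol

As written, F₂/F⁻ is reduced (cathode) and Fe²⁺/Fe is oxidised (anode), so E°cell = (+2.87) − (-0.42) = +3.29 V.
Balancing electrons gives n = 2.
ΔG° = −nFE° = −(2)(96485)(+3.29) = -634,871 J = -634.9 kJ/mol.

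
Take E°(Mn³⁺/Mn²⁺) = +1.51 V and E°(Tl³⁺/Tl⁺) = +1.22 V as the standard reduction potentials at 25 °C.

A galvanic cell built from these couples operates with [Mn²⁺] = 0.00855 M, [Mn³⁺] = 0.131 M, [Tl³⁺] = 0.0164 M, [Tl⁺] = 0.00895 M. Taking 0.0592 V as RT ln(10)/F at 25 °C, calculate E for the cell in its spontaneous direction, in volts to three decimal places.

+0.352 V

Mn³⁺/Mn²⁺ is the cathode (higher E°), Tl³⁺/Tl⁺ the anode: E°cell = +1.51 − (+1.22) = +0.29 V, n = 2.
Overall: 2 Mn³⁺(aq) + Tl⁺(aq) → 2 Mn²⁺(aq) + Tl³⁺(aq)
Q = [Mn²⁺]^2·[Tl³⁺] / ([Mn³⁺]^2·[Tl⁺]); log Q = -2.108.
E = E° − (0.0592/n) log Q = +0.29 − (0.0592/2)(-2.108) = +0.352 V.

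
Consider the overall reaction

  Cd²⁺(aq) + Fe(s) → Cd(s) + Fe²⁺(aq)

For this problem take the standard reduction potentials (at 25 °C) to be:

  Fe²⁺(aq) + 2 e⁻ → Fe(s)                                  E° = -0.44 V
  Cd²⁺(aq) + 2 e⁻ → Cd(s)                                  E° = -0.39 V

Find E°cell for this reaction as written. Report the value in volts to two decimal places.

+0.05 V

The Cd²⁺/Cd couple has the higher reduction potential, so it is the cathode; Fe²⁺/Fe is oxidised at the anode.
E°cell = E°(cathode) − E°(anode) = (-0.39) − (-0.44) = +0.05 V.
Since E°cell > 0, the reaction is spontaneous under standard conditions.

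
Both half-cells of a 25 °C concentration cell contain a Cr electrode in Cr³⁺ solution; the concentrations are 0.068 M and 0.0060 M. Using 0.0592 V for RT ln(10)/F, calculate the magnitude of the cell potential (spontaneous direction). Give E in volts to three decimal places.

For a concentration cell E°cell = 0. The 0.068 M side is the cathode (reduction is favoured where [Cr³⁺] is higher).
With n = 3, E = −(0.0592/3) log([Cr³⁺]ₐₙ/[Cr³⁺]꜀ₐₜ) = −(0.0592/3) log(0.006/0.068) = −(0.0592/3)(-1.054) = +0.021 V.

+0.021 V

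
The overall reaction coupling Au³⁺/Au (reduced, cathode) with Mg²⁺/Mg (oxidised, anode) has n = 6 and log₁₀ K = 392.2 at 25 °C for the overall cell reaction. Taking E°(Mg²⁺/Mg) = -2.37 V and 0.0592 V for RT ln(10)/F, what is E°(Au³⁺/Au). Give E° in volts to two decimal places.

+1.50 V

E°cell = (0.0592/n)·log K = (0.0592/6)(392.2) = +3.870 V.
Since Au³⁺/Au is the cathode and Mg²⁺/Mg the anode, E°cell = E°(Au³⁺/Au) − E°(Mg²⁺/Mg).
So E°(Au³⁺/Au) = E°cell + E°(Mg²⁺/Mg) = +3.870 + (-2.37) = +1.50 V.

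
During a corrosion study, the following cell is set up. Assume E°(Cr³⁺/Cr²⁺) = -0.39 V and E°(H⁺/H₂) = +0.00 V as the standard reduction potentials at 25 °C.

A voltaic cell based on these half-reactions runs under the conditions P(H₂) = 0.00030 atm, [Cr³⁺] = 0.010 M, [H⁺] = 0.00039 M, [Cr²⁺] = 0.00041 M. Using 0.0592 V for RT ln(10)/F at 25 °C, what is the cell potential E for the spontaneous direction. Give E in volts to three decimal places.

H⁺/H₂ is the cathode (higher E°), Cr³⁺/Cr²⁺ the anode: E°cell = +0.00 − (-0.39) = +0.39 V, n = 2.
Overall: 2 H⁺(aq) + 2 Cr²⁺(aq) → H₂(g) + 2 Cr³⁺(aq)
Q = P(H₂)·[Cr³⁺]^2 / ([H⁺]^2·[Cr²⁺]^2); log Q = 6.069.
E = E° − (0.0592/n) log Q = +0.39 − (0.0592/2)(6.069) = +0.210 V.

+0.210 V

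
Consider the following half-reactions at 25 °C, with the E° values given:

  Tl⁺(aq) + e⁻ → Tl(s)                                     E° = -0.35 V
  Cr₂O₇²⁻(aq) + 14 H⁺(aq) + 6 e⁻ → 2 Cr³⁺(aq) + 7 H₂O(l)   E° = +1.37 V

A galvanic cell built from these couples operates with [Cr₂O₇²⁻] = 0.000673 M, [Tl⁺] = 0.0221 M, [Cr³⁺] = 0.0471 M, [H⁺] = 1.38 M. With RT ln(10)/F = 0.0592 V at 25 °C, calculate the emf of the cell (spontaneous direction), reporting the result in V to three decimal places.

Cr₂O₇²⁻/Cr³⁺ is the cathode (higher E°), Tl⁺/Tl the anode: E°cell = +1.37 − (-0.35) = +1.72 V, n = 6.
Overall: Cr₂O₇²⁻(aq) + 14 H⁺(aq) + 6 Tl(s) → 2 Cr³⁺(aq) + 7 H₂O(l) + 6 Tl⁺(aq)
Q = [Cr³⁺]^2·[Tl⁺]^6 / ([Cr₂O₇²⁻]·[H⁺]^14); log Q = -11.374.
E = E° − (0.0592/n) log Q = +1.72 − (0.0592/6)(-11.374) = +1.832 V.

+1.832 V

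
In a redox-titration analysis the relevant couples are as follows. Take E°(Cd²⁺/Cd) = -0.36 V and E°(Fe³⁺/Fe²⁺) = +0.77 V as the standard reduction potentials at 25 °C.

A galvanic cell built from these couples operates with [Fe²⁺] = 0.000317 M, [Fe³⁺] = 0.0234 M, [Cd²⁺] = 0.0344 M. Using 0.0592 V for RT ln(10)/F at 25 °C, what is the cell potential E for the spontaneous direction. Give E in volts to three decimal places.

+1.284 V

Fe³⁺/Fe²⁺ is the cathode (higher E°), Cd²⁺/Cd the anode: E°cell = +0.77 − (-0.36) = +1.13 V, n = 2.
Overall: 2 Fe³⁺(aq) + Cd(s) → 2 Fe²⁺(aq) + Cd²⁺(aq)
Q = [Fe²⁺]^2·[Cd²⁺] / ([Fe³⁺]^2); log Q = -5.200.
E = E° − (0.0592/n) log Q = +1.13 − (0.0592/2)(-5.200) = +1.284 V.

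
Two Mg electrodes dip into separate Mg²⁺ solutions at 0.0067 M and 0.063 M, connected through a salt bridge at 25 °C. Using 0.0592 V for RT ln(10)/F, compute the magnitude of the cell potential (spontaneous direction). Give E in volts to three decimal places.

+0.029 V

For a concentration cell E°cell = 0. The 0.063 M side is the cathode (reduction is favoured where [Mg²⁺] is higher).
With n = 2, E = −(0.0592/2) log([Mg²⁺]ₐₙ/[Mg²⁺]꜀ₐₜ) = −(0.0592/2) log(0.0067/0.063) = −(0.0592/2)(-0.973) = +0.029 V.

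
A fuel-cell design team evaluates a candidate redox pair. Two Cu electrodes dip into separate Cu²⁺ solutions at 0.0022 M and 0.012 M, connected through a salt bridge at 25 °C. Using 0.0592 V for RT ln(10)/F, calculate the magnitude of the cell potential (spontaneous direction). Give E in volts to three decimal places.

+0.022 V

For a concentration cell E°cell = 0. The 0.012 M side is the cathode (reduction is favoured where [Cu²⁺] is higher).
With n = 2, E = −(0.0592/2) log([Cu²⁺]ₐₙ/[Cu²⁺]꜀ₐₜ) = −(0.0592/2) log(0.0022/0.012) = −(0.0592/2)(-0.737) = +0.022 V.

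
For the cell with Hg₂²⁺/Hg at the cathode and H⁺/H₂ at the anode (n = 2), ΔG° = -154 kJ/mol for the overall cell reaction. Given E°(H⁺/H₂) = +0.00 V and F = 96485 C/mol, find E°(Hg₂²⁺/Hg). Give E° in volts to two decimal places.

E°cell = −ΔG°/(nF) = −(-154×10³)/((2)(96485)) = +0.798 V.
Since Hg₂²⁺/Hg is the cathode and H⁺/H₂ the anode, E°cell = E°(Hg₂²⁺/Hg) − E°(H⁺/H₂).
So E°(Hg₂²⁺/Hg) = E°cell + E°(H⁺/H₂) = +0.798 + (+0.00) = +0.80 V.

+0.80 V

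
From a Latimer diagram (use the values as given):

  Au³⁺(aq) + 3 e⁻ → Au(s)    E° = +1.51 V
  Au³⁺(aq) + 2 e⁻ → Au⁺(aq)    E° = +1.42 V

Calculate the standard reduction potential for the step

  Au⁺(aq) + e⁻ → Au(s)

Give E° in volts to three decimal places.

Sequential free energies add, so n₃E°₃ = n₁E°₁ + n₂E°₂.
With n₃ = 3, and the known step contributing 2×(+1.42) V, the unknown satisfies 1·E° = 3×(+1.51) − 2×(+1.42) = +1.690.
E° = +1.690 / 1 = +1.690 V.

+1.690 V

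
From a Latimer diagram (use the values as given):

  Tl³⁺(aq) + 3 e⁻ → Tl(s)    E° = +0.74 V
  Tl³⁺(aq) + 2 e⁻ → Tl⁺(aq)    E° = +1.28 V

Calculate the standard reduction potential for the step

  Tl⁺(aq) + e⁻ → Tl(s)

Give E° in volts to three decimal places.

-0.340 V

Sequential free energies add, so n₃E°₃ = n₁E°₁ + n₂E°₂.
With n₃ = 3, and the known step contributing 2×(+1.28) V, the unknown satisfies 1·E° = 3×(+0.74) − 2×(+1.28) = -0.340.
E° = -0.340 / 1 = -0.340 V.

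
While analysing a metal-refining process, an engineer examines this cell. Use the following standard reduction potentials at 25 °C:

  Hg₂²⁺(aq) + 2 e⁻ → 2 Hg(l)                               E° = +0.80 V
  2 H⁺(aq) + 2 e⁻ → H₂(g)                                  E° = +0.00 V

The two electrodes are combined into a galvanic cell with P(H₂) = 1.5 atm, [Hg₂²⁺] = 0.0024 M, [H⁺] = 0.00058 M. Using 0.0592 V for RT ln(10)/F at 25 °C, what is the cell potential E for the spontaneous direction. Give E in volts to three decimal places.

Hg₂²⁺/Hg is the cathode (higher E°), H⁺/H₂ the anode: E°cell = +0.80 − (+0.00) = +0.80 V, n = 2.
Overall: Hg₂²⁺(aq) + H₂(g) → 2 Hg(l) + 2 H⁺(aq)
Q = [H⁺]^2 / ([Hg₂²⁺]·P(H₂)); log Q = -4.029.
E = E° − (0.0592/n) log Q = +0.80 − (0.0592/2)(-4.029) = +0.919 V.

+0.919 V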